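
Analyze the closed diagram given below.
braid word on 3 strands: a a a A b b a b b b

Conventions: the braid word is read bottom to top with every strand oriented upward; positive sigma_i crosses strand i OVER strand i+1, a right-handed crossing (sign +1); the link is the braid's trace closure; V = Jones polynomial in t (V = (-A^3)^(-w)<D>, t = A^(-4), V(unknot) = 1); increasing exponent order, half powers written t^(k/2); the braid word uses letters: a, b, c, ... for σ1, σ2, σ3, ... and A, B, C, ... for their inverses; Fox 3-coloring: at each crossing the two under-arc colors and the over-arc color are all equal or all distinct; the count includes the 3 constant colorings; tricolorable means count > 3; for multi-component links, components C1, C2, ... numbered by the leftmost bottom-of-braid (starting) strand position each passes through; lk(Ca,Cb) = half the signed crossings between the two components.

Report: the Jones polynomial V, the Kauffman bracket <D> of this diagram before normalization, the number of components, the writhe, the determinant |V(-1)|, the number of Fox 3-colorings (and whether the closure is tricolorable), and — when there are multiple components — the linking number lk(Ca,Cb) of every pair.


V(t) = t^3 + t^5 - t^8
bracket: -A^-8 + A^4 + A^12, w = +8
1 component, writhe +8, over 10 crossings
det 3, colorings 9 of 3^10 — tricolorable
observation: V spans 5 powers of t: at least 5 crossings in any diagram


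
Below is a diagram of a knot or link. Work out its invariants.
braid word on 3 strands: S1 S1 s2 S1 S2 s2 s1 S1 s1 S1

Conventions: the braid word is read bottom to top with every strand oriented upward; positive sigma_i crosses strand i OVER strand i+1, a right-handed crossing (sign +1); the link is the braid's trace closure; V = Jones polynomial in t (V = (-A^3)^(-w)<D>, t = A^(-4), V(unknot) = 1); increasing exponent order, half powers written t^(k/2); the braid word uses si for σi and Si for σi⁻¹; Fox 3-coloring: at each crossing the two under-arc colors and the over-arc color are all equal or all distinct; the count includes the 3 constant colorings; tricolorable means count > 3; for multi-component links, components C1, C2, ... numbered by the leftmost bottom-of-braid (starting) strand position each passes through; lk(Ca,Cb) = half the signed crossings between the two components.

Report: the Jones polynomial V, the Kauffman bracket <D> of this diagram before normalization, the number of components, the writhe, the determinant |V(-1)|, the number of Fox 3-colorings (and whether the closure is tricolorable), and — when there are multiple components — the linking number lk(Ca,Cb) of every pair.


Jones polynomial: V(t) = -t^-4 + t^-3 + t^-1
<D> = A^-2 + A^6 - A^10; writhe -2
components 1, writhe -2 (10 crossings)
3-colorings: 9 of 3^10, det 3 — tricolorable
note: V spans 3 powers of t: at least 3 crossings in any diagram


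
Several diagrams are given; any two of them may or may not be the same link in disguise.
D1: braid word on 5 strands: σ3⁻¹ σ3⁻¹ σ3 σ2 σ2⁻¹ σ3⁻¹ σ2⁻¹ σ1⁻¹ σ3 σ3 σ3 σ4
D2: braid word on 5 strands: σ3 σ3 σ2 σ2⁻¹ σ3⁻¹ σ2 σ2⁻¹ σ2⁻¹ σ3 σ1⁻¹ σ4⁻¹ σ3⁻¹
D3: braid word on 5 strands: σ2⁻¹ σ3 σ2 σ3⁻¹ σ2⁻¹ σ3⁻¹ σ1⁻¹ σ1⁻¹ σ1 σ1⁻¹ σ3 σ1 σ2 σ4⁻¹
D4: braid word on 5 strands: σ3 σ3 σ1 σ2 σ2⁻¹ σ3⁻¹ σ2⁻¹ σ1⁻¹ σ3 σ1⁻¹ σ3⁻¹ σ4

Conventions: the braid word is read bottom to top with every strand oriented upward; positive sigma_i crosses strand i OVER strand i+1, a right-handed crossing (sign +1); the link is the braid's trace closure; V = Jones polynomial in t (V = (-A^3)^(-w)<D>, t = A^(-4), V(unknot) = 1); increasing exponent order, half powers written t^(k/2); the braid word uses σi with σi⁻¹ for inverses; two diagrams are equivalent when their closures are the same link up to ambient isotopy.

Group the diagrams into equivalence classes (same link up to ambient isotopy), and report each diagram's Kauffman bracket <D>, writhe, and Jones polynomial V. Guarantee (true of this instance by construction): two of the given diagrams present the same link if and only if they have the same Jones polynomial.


classes: {D1, D2, D3, D4}
V(D1) = 1  [12 crossings, <D> = 1, w = 0]
V(D2) = 1  (w -2, c 12, <D> = A^-6)
V(D3) = 1  (w -2, c 14, <D> = A^-6)
D4 (bracket 1; 12 crossings at w = 0): V = 1
insight: all 4 diagrams share one V(t), hence one class


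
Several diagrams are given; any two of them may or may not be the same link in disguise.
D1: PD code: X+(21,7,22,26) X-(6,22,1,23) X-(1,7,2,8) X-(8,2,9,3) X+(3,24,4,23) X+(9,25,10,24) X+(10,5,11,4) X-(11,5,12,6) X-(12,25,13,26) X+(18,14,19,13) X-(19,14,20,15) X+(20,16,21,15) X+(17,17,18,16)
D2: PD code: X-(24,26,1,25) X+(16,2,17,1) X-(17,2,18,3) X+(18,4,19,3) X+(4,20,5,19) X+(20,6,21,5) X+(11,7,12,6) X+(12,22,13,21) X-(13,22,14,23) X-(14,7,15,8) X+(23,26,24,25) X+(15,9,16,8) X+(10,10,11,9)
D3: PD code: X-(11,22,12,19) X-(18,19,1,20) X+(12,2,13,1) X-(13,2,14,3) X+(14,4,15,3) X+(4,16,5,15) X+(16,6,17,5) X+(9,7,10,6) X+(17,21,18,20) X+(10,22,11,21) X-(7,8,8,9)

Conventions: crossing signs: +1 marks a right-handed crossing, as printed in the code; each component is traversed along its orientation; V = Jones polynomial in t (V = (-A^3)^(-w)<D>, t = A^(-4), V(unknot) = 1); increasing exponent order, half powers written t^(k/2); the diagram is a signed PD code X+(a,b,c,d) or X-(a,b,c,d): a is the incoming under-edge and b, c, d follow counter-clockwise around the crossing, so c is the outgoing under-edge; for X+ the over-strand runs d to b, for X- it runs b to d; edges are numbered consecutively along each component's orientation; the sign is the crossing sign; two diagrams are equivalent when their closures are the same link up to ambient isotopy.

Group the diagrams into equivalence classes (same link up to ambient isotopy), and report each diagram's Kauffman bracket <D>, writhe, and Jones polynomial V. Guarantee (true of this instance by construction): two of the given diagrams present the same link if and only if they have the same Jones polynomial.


grouping into links: {D1} | {D2, D3}
V(D1) = -t^(-5/2) - t^(-1/2)  (w +1, c 13, <D> = A^5 + A^13)
V(D2) = -t^(1/2) - t^(3/2) - t^(5/2) + t^(9/2)  [13 crossings, <D> = -A^-3 + A^5 + A^9 + A^13, w = +5]
D3 (bracket -A^-9 + A^-1 + A^3 + A^7; 11 crossings at w = +3): V = -t^(1/2) - t^(3/2) - t^(5/2) + t^(9/2)
why: 2 classes among 3 diagrams; unequal V(t) rules out equality


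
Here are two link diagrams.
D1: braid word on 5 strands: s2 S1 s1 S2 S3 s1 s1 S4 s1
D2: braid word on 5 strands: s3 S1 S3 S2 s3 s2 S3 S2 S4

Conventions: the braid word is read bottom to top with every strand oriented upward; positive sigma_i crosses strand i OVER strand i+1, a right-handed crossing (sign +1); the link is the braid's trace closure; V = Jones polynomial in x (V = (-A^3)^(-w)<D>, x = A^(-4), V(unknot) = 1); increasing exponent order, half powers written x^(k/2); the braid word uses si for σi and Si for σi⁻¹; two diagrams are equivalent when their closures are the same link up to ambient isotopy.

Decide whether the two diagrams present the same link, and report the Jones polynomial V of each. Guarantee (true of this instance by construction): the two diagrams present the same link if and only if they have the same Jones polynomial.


same link: no
V(D1) = -x^(1/2) - x^(3/2) - x^(5/2) + x^(9/2)  [9 crossings, <D> = -A^-15 + A^-7 + A^-3 + A, w = +1]
V(D2) = -x^(-5/2) - x^(-1/2)  (w -3, c 9, <D> = A^-7 + A)
note: 2 values of V(x) split the 2 diagrams


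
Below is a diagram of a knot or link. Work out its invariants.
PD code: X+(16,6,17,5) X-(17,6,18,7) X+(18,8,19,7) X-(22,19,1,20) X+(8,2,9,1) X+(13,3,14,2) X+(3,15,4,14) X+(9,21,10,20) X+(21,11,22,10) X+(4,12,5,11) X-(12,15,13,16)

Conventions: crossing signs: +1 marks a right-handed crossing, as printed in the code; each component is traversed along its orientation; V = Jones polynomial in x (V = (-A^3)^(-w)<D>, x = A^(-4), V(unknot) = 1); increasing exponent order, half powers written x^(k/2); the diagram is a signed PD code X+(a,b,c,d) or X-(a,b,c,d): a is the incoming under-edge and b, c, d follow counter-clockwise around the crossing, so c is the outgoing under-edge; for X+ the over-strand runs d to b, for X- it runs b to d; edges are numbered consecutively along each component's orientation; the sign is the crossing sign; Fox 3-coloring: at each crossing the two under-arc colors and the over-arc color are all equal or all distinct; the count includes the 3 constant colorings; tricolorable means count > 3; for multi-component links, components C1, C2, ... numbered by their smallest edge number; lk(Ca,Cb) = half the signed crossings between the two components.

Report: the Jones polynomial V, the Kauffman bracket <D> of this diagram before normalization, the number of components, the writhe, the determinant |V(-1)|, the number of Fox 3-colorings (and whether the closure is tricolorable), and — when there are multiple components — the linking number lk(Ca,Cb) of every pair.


V = x - 2x^2 + 3x^3 - 2x^4 + 3x^5 - 2x^6 + x^7 - x^8
<D> = A^-17 - A^-13 + 2A^-9 - 3A^-5 + 2A^-1 - 3A^3 + 2A^7 - A^11 (w = +5)
1 component over 11 crossings, w = +5
9 Fox colorings among 3^11, |V(-1)| = 15: tricolorable
why: V spans 7 powers of x: at least 7 crossings in any diagram


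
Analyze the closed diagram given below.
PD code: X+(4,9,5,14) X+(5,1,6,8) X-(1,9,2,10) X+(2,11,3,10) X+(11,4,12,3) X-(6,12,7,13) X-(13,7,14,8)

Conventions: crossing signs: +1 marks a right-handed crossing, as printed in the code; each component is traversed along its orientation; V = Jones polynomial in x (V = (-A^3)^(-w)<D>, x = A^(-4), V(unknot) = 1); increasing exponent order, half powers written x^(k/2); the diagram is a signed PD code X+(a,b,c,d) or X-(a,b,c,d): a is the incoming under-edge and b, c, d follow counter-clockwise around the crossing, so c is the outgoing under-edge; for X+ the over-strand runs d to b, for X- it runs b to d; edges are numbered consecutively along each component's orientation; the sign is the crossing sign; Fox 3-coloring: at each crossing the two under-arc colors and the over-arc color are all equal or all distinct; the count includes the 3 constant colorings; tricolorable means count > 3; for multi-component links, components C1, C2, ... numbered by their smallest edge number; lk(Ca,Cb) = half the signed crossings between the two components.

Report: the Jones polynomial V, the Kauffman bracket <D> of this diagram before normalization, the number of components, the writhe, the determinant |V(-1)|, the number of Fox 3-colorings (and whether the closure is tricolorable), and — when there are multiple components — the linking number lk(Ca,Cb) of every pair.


V(x) = -x^(-1/2) - x^(1/2)
bracket: A + A^5, w = +1
2 components, writhe +1, over 7 crossings
lk(C1,C2) = 0
det 0, colorings 9 of 3^7 — tricolorable
observation: the span of V is 1, within the link bound 7 + 2 - 1


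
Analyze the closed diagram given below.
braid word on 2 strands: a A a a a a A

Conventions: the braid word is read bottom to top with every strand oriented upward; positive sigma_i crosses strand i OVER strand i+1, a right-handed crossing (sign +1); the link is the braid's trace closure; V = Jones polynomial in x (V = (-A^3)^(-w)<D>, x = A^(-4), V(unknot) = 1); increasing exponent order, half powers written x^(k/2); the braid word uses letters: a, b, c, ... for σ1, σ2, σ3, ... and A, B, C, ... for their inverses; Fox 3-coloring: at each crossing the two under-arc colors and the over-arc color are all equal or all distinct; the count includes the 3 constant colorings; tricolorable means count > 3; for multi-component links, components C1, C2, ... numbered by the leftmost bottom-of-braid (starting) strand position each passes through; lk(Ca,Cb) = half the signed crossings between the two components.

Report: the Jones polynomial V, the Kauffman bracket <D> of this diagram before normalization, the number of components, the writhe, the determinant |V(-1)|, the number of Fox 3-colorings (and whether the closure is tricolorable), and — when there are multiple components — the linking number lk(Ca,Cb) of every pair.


Jones polynomial: V(x) = x + x^3 - x^4
<D> = A^-7 - A^-3 - A^5; writhe +3
components 1, writhe +3 (7 crossings)
3-colorings: 9 of 3^7, det 3 — tricolorable
note: w = +3 shifts under R1 moves; the (-A^3)^(-3) factor cancels that in V


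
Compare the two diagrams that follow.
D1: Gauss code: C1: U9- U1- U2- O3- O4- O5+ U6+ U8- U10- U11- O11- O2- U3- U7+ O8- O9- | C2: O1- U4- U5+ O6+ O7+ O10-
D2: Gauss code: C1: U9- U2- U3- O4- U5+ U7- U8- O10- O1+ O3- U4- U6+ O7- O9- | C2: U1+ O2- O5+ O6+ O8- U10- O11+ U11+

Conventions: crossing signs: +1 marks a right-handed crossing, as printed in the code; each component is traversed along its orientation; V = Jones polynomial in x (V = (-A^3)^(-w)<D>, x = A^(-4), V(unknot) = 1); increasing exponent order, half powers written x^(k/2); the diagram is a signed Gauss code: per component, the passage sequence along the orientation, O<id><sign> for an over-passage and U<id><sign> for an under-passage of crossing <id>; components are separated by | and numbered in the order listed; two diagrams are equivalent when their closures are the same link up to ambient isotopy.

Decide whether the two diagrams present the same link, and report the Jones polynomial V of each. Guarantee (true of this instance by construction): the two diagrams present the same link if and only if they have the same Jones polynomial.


equivalent: yes
V(D1) = x^(-9/2) - x^(-5/2) - x^(-3/2) - x^(-1/2)  (w -5, c 11, <D> = A^-13 + A^-9 + A^-5 - A^3)
V(D2) = x^(-9/2) - x^(-5/2) - x^(-3/2) - x^(-1/2)  (w -3, c 11, <D> = A^-7 + A^-3 + A - A^9)
why: all 2 diagrams share one V(x), hence one class


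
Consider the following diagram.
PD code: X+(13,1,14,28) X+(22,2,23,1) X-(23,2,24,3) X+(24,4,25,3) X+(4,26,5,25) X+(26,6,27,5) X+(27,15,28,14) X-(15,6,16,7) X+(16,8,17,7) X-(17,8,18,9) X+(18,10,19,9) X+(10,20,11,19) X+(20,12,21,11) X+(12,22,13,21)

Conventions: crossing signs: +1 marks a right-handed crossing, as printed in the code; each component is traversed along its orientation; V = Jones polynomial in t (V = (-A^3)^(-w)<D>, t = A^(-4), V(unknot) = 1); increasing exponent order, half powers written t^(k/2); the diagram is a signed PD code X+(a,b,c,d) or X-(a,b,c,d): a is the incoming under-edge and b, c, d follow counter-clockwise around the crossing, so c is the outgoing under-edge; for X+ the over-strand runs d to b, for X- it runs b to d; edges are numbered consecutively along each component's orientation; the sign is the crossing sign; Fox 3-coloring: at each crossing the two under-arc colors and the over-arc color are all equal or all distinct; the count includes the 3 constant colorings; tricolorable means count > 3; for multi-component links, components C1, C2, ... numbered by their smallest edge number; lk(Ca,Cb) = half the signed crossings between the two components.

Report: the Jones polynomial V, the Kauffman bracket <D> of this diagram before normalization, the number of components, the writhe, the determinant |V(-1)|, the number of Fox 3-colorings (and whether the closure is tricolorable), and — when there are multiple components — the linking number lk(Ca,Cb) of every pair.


V = t^3 + t^5 - t^8
<D> = -A^-8 + A^4 + A^12 (w = +8)
1 component over 14 crossings, w = +8
9 Fox colorings among 3^14, |V(-1)| = 3: tricolorable
why: V spans 5 powers of t: at least 5 crossings in any diagram


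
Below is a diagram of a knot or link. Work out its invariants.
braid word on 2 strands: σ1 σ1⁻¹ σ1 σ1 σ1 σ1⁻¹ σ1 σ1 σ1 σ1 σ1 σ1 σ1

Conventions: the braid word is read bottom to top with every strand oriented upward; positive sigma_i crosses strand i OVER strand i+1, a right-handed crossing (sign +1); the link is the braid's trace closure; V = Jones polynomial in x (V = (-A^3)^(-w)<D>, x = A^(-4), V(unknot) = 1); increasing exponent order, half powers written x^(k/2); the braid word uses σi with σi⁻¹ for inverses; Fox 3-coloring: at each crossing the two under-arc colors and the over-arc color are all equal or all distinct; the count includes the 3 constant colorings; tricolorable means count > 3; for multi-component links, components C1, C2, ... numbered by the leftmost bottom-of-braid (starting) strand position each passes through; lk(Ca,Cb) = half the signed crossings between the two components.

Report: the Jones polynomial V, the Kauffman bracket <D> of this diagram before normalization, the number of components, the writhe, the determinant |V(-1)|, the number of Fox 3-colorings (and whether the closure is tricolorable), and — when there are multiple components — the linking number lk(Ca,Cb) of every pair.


Jones polynomial: V(x) = x^4 + x^6 - x^7 + x^8 - x^9 + x^10 - x^11 + x^12 - x^13
<D> = A^-25 - A^-21 + A^-17 - A^-13 + A^-9 - A^-5 + A^-1 - A^3 - A^11; writhe +9
components 1, writhe +9 (13 crossings)
3-colorings: 9 of 3^13, det 9 — tricolorable
note: V spans 9 powers of x: at least 9 crossings in any diagram


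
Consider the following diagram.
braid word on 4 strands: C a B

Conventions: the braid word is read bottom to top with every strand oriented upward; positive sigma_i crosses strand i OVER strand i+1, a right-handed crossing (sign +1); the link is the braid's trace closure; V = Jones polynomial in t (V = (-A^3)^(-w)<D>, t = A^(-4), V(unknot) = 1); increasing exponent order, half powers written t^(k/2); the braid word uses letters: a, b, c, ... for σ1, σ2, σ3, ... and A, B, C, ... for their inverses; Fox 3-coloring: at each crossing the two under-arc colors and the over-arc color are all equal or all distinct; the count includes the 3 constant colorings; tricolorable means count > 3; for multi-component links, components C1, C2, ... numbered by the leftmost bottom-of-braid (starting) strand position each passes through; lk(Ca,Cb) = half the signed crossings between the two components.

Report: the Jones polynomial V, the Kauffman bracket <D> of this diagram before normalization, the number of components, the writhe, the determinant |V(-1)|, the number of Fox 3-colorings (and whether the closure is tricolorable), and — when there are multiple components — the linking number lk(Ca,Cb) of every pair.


V = 1
<D> = -A^-3 (w = -1)
1 component over 3 crossings, w = -1
3 Fox colorings among 3^3, |V(-1)| = 1: not tricolorable
why: w = -1 (over 3 crossings) is diagram-only; (-A^3)^(1) removes it from V


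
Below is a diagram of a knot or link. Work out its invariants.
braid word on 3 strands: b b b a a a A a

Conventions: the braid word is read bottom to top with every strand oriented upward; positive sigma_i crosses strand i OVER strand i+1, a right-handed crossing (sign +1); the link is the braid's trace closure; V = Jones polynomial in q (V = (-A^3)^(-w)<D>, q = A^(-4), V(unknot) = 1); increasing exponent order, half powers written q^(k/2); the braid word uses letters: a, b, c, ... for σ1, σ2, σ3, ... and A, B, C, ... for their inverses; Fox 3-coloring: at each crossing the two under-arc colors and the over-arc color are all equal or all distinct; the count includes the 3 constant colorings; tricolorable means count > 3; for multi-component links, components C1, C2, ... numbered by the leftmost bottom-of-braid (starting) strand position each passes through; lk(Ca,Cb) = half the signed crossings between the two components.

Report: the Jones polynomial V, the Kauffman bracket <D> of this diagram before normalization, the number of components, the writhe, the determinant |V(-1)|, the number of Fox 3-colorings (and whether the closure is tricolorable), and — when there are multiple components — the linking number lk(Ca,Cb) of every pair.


Jones polynomial: V(q) = q^2 + 2q^4 - 2q^5 + q^6 - 2q^7 + q^8
<D> = A^-14 - 2A^-10 + A^-6 - 2A^-2 + 2A^2 + A^10; writhe +6
components 1, writhe +6 (8 crossings)
3-colorings: 27 of 3^8, det 9 — tricolorable
note: free reduction leaves σ2 σ2 σ2 σ1 σ1 σ1 of the original 8 letters


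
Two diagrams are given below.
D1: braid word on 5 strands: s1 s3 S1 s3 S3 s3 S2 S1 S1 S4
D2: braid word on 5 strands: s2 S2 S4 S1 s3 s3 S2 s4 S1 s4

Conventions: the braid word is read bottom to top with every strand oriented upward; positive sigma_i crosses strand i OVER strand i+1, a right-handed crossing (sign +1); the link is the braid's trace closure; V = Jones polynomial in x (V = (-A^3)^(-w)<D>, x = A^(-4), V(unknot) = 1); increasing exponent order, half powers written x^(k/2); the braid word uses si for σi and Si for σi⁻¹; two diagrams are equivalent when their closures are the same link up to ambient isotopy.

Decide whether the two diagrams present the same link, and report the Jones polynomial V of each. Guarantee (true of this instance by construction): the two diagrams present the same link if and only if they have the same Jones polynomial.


equivalent: yes
D1 (bracket A^-14 + 2A^-6 + A^2; 10 crossings at w = -2): V = x^-2 + 2 + x^2
D2 (bracket A^-8 + 2 + A^8; 10 crossings at w = 0): V = x^-2 + 2 + x^2
key observation: all 2 diagrams share one V(x), hence one class


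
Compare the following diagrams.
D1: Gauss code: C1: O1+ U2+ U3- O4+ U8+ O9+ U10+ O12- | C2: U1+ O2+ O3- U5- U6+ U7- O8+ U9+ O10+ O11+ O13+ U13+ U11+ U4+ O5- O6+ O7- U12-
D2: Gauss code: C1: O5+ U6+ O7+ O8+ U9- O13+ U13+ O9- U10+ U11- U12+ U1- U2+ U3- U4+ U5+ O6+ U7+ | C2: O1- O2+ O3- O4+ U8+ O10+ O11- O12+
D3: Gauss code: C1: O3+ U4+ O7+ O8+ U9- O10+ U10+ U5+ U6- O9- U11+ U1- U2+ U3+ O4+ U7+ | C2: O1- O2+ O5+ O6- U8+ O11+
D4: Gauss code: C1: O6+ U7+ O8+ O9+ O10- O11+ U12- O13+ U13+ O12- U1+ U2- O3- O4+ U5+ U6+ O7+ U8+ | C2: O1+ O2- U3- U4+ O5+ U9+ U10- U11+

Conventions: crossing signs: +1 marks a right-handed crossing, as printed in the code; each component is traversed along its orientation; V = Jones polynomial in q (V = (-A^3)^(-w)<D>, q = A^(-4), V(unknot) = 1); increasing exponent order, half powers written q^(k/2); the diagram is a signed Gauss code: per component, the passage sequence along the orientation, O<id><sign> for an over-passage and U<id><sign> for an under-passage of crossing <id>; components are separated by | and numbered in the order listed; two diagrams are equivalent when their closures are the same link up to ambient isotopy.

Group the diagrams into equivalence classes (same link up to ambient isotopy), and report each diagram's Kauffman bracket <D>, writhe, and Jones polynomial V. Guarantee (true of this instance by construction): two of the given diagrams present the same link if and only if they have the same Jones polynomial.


equivalence classes: {D1} | {D2, D3, D4}
D1 (bracket A^-7 - A^-3 + A + A^9; 13 crossings at w = +5): V = -q^(3/2) - q^(7/2) + q^(9/2) - q^(11/2)
V(D2) = -q^(3/2) - 2q^(7/2) + q^(9/2) - q^(11/2) + q^(13/2)  (w +5, c 13, <D> = -A^-11 + A^-7 - A^-3 + 2A + A^9)
V(D3) = -q^(3/2) - 2q^(7/2) + q^(9/2) - q^(11/2) + q^(13/2)  [11 crossings, <D> = -A^-11 + A^-7 - A^-3 + 2A + A^9, w = +5]
V(D4) = -q^(3/2) - 2q^(7/2) + q^(9/2) - q^(11/2) + q^(13/2)  (w +5, c 13, <D> = -A^-11 + A^-7 - A^-3 + 2A + A^9)
key observation: V(q) takes 2 values over 4 diagrams, fixing the grouping


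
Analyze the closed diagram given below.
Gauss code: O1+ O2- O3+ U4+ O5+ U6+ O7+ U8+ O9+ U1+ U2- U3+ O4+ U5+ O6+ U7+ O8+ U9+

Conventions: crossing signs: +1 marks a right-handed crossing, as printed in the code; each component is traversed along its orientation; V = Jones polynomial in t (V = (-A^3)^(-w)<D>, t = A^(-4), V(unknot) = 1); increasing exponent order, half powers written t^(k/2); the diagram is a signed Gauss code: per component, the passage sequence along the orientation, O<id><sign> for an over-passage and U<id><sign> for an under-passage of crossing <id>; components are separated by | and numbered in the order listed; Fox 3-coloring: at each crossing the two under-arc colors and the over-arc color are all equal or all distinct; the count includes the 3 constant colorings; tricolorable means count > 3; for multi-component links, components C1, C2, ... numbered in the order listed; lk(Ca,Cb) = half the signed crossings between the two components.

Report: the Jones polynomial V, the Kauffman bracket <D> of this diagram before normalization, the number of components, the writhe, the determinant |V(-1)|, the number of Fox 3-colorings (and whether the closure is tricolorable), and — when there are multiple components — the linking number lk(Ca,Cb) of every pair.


V = t^3 + t^5 - t^6 + t^7 - t^8 + t^9 - t^10
<D> = A^-19 - A^-15 + A^-11 - A^-7 + A^-3 - A - A^9 (w = +7)
1 component over 9 crossings, w = +7
3 Fox colorings among 3^9, |V(-1)| = 7: not tricolorable
why: |V(-1)| = 7: so not tricolorable, since 3 does not divide 7


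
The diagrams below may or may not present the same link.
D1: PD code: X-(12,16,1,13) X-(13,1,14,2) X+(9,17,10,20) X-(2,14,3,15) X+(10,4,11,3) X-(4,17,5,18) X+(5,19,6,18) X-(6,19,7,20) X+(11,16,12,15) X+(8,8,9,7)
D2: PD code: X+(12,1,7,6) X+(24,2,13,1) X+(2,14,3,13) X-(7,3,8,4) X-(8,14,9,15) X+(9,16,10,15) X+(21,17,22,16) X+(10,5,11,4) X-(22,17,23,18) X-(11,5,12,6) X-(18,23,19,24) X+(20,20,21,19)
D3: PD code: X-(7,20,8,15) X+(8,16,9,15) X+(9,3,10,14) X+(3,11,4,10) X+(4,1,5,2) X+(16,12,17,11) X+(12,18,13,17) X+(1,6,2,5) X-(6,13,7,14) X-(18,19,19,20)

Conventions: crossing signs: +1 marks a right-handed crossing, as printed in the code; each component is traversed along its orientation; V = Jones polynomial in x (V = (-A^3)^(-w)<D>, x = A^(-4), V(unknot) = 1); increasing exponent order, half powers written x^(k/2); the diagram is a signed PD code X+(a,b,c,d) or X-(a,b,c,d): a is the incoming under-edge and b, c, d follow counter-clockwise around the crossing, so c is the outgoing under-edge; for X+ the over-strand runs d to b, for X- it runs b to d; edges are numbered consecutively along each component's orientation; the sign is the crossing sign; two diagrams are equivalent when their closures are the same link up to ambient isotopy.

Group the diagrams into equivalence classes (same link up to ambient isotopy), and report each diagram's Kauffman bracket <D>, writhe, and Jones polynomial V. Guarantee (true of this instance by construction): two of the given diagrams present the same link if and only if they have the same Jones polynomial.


classes: {D1} | {D2} | {D3}
V(D1) = x^-3 + x^-2 + x^-1 + 1  [10 crossings, <D> = 1 + A^4 + A^8 + A^12, w = 0]
D2 (bracket A^-6 + A^-2 + A^2 + A^6; 12 crossings at w = +2): V = 1 + x + x^2 + x^3
D3 (bracket A^-8 + 2 + A^8; 10 crossings at w = +4): V = x + 2x^3 + x^5
note: 3 classes among 3 diagrams; unequal V(x) rules out equality


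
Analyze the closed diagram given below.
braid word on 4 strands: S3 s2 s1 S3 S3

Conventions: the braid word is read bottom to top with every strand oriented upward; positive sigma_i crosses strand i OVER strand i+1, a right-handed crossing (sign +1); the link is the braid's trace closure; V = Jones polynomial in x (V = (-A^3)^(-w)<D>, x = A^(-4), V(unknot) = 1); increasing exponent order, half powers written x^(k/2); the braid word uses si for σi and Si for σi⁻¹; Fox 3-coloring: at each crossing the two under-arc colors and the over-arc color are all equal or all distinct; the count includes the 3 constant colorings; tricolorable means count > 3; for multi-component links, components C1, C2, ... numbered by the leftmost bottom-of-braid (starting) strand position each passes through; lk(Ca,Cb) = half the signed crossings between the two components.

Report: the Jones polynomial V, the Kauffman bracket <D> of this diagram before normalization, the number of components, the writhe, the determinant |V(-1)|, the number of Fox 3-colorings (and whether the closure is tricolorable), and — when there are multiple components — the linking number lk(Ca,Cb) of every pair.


Jones polynomial: V(x) = -x^-4 + x^-3 + x^-1
<D> = -A - A^9 + A^13; writhe -1
components 1, writhe -1 (5 crossings)
3-colorings: 9 of 3^5, det 3 — tricolorable
note: det 3 = |V(-1)|; divisible by 3, so tricolorable


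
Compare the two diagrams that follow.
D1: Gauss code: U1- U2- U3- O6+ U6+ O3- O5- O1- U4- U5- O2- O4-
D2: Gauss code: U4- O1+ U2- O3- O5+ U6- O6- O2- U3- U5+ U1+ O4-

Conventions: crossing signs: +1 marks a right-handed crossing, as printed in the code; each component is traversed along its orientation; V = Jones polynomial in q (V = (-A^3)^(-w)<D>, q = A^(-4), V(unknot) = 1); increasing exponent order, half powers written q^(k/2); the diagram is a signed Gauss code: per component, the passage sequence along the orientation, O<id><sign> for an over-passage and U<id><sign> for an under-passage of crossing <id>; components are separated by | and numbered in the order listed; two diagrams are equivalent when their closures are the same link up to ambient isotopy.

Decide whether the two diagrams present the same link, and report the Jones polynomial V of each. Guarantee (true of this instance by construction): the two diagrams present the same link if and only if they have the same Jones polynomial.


equivalent: no
V(D1) = -q^-4 + q^-3 + q^-1  (w -4, c 6, <D> = A^-8 + 1 - A^4)
V(D2) = 1  (w -2, c 6, <D> = A^-6)
why: 2 values of V(q) split the 2 diagrams


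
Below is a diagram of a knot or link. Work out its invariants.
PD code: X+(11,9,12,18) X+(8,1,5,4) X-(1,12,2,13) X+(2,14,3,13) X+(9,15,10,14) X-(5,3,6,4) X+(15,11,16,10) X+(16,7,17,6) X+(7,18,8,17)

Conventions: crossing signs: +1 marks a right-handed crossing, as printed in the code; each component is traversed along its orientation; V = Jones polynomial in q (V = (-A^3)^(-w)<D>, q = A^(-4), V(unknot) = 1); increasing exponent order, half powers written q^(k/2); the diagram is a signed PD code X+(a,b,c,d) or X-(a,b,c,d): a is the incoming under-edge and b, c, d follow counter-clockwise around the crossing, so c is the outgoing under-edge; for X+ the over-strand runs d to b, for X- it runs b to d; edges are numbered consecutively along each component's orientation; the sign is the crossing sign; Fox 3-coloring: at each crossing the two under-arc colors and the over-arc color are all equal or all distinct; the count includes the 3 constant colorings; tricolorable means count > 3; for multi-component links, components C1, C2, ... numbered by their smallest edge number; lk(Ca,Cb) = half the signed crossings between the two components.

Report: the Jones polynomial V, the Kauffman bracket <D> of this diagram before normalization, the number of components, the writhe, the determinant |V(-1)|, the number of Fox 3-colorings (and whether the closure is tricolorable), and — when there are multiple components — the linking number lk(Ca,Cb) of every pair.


V(q) = q + q^2 + 2q^3 + q^4 - q^7
bracket: A^-13 - A^-1 - 2A^3 - A^7 - A^11, w = +5
3 components, writhe +5, over 9 crossings
lk(C1,C2) = 0
linking number lk(C1,C3) = 0
lk(C2,C3): +1
det 0, colorings 27 of 3^9 — tricolorable
observation: w = +5 (over 9 crossings) is diagram-only; (-A^3)^(-5) removes it from V


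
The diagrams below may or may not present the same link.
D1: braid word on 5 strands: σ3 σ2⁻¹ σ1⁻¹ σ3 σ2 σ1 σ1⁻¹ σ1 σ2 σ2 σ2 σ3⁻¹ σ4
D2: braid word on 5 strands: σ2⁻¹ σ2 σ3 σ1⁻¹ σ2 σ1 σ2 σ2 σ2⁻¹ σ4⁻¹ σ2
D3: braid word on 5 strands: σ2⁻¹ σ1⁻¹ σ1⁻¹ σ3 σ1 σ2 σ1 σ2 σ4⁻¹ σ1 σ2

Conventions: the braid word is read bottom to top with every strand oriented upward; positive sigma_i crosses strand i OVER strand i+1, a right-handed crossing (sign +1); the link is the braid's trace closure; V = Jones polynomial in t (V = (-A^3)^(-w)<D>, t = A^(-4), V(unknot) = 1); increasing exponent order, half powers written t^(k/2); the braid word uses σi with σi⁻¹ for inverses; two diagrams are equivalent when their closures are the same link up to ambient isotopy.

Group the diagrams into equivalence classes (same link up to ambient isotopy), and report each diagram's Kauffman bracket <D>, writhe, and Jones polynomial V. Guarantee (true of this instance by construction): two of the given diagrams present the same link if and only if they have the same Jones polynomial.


equivalence classes: {D1, D2, D3}
D1 (bracket A^5 + A^13; 13 crossings at w = +5): V = -t^(1/2) - t^(5/2)
D2 (bracket A^-1 + A^7; 11 crossings at w = +3): V = -t^(1/2) - t^(5/2)
V(D3) = -t^(1/2) - t^(5/2)  (w +3, c 11, <D> = A^-1 + A^7)
observation: one V(t) for all 3 diagrams — one class (guaranteed)


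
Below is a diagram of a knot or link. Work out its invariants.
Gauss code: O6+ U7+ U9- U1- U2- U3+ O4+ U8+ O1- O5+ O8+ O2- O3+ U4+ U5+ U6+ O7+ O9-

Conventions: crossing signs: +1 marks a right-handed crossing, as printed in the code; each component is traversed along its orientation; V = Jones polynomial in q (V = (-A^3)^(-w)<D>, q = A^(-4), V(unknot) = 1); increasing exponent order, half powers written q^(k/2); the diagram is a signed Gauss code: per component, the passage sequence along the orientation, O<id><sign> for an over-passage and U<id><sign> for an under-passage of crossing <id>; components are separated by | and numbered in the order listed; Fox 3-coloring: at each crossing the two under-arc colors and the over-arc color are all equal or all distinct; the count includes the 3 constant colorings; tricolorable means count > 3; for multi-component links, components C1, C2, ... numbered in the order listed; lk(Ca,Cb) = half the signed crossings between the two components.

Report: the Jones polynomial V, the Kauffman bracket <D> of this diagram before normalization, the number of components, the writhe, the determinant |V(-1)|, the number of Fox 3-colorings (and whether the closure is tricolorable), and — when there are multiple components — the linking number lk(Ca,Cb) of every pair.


V = 1
<D> = -A^9 (w = +3)
1 component over 9 crossings, w = +3
3 Fox colorings among 3^9, |V(-1)| = 1: not tricolorable
why: det 1 = |V(-1)|; not divisible by 3, so not tricolorable


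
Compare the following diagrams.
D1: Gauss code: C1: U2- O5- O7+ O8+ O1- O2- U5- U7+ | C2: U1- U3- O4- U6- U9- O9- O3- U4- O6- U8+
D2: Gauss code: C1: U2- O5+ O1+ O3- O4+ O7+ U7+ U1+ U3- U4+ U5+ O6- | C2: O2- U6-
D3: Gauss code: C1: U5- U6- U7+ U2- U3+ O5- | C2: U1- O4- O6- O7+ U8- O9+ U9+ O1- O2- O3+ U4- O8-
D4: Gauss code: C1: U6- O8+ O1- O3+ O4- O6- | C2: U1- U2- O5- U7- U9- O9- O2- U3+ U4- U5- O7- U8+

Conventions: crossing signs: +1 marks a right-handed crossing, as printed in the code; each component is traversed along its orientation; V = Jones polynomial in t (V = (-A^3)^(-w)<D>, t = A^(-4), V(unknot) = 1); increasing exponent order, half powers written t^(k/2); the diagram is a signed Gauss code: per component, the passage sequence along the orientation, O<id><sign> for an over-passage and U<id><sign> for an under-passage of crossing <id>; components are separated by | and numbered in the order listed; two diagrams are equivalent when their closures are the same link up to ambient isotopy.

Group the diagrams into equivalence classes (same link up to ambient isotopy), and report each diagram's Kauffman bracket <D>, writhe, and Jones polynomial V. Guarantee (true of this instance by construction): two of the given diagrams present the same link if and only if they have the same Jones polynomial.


classes: {D1, D3, D4} | {D2}
V(D1) = t^(-9/2) - t^(-5/2) - t^(-3/2) - t^(-1/2)  [9 crossings, <D> = A^-13 + A^-9 + A^-5 - A^3, w = -5]
V(D2) = -t^(-5/2) - t^(-1/2)  [7 crossings, <D> = A^5 + A^13, w = +1]
D3 (bracket A^-7 + A^-3 + A - A^9; 9 crossings at w = -3): V = t^(-9/2) - t^(-5/2) - t^(-3/2) - t^(-1/2)
D4 (bracket A^-13 + A^-9 + A^-5 - A^3; 9 crossings at w = -5): V = t^(-9/2) - t^(-5/2) - t^(-3/2) - t^(-1/2)
insight: V(t) takes 2 values over 4 diagrams, fixing the grouping


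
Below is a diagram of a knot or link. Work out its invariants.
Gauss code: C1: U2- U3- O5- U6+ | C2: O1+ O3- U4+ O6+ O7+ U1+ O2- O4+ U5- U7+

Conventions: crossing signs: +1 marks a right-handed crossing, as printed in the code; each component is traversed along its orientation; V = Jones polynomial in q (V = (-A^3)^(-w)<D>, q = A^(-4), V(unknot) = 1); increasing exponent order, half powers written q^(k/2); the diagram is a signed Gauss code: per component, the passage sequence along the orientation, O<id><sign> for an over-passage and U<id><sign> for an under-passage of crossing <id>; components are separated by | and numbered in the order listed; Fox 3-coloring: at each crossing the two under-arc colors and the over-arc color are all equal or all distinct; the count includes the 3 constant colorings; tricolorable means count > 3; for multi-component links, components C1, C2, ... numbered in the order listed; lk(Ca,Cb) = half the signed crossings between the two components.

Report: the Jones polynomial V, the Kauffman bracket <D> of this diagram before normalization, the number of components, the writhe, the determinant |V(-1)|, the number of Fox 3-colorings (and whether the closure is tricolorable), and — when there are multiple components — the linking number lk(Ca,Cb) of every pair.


V = -q^(-3/2) - 2q^(1/2) + q^(3/2) - q^(5/2) + q^(7/2)
<D> = -A^-11 + A^-7 - A^-3 + 2A + A^9 (w = +1)
2 components over 7 crossings, w = +1
lk(C1,C2): -1
9 Fox colorings among 3^7, |V(-1)| = 6: tricolorable
why: summing lk over 1 pair gives -1


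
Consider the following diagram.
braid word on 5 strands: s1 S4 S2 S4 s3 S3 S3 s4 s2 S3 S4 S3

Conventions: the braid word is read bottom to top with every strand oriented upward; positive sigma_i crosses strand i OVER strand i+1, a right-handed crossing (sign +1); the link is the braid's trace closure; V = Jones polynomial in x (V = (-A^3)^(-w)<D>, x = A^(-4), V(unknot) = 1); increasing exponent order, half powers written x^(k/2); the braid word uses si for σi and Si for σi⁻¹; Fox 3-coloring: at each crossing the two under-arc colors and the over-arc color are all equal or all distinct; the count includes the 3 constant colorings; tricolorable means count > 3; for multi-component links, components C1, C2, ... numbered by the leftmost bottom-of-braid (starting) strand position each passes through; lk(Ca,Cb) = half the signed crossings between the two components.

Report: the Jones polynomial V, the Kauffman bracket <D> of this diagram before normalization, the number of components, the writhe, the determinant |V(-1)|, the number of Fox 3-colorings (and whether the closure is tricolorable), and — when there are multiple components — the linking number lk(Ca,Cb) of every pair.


V = -x^-4 + x^-3 + x^-1
<D> = A^-8 + 1 - A^4 (w = -4)
1 component over 12 crossings, w = -4
9 Fox colorings among 3^12, |V(-1)| = 3: tricolorable
why: free reduction leaves σ1 σ4⁻¹ σ2⁻¹ σ4⁻¹ σ3⁻¹ σ4 σ2 σ3⁻¹ σ4⁻¹ σ3⁻¹ of the original 12 letters


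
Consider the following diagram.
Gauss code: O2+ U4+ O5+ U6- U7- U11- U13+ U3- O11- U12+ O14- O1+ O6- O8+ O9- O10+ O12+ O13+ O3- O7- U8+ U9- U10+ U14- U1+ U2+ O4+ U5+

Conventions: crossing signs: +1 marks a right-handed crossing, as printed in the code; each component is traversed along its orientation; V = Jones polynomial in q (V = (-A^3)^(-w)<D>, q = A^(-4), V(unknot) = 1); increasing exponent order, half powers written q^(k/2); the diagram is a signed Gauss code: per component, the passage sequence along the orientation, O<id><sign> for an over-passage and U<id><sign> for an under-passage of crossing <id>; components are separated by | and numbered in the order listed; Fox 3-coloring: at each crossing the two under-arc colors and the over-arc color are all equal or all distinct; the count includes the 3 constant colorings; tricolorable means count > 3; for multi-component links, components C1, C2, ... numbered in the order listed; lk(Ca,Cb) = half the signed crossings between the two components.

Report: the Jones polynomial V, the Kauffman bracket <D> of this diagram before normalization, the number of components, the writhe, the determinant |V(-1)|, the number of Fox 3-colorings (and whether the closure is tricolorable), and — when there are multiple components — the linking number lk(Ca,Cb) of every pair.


V = q + q^3 - q^4
<D> = -A^-10 + A^-6 + A^2 (w = +2)
1 component over 14 crossings, w = +2
9 Fox colorings among 3^14, |V(-1)| = 3: tricolorable
why: det 3 = |V(-1)|; divisible by 3, so tricolorable
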